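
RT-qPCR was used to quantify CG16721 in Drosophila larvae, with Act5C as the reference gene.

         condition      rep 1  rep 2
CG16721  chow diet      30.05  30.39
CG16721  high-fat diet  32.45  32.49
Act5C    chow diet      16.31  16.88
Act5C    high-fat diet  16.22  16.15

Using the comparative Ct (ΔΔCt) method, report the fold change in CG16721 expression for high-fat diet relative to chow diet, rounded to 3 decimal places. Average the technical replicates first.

0.158

Mean Ct: CG16721 chow diet 30.220; CG16721 high-fat diet 32.470; Act5C chow diet 16.595; Act5C high-fat diet 16.185
ΔCt(chow diet) = 30.220 − 16.595 = 13.625
ΔCt(high-fat diet) = 32.470 − 16.185 = 16.285
ΔΔCt = 16.285 − 13.625 = 2.660
Fold change = 2^(−2.660) = 0.1582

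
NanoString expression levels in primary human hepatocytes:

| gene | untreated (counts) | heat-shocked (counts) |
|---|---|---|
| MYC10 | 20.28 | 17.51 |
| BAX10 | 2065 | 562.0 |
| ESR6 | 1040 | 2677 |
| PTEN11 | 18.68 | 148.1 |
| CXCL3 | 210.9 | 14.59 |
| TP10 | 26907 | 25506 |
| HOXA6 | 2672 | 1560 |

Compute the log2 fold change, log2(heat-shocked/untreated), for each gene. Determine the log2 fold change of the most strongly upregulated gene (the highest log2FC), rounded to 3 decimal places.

2.987

log2(17.51/20.28) = -0.212  (MYC10)
log2(562.0/2065) = -1.877  (BAX10)
log2(2677/1040) = 1.364  (ESR6)
log2(148.1/18.68) = 2.987  (PTEN11)
log2(14.59/210.9) = -3.854  (CXCL3)
log2(25506/26907) = -0.077  (TP10)
log2(1560/2672) = -0.776  (HOXA6)
PTEN11 is most strongly upregulated.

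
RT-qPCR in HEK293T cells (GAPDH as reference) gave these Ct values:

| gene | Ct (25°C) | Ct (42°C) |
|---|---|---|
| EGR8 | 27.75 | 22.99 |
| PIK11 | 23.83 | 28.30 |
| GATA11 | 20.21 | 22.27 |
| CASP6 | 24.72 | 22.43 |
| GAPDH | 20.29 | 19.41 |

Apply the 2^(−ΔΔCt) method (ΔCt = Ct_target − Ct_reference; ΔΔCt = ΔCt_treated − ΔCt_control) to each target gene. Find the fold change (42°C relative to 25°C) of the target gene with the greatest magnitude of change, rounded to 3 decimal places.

0.025

EGR8: ΔΔCt = (22.99−19.41) − (27.75−20.29) = 3.58 − 7.46 = -3.88; fold change = 2^3.88 = 14.723
PIK11: ΔΔCt = (28.30−19.41) − (23.83−20.29) = 8.89 − 3.54 = 5.35; fold change = 2^-5.35 = 0.025
GATA11: ΔΔCt = (22.27−19.41) − (20.21−20.29) = 2.86 − (-0.08) = 2.94; fold change = 2^-2.94 = 0.130
CASP6: ΔΔCt = (22.43−19.41) − (24.72−20.29) = 3.02 − 4.43 = -1.41; fold change = 2^1.41 = 2.657
PIK11 has the largest |ΔΔCt| = 5.35.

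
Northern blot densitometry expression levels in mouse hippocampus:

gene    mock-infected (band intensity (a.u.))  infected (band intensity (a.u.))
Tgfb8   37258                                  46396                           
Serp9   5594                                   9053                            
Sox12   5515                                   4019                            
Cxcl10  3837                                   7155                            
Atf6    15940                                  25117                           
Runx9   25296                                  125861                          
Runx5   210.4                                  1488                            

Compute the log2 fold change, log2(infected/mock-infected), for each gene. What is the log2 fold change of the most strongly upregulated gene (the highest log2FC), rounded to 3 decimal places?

2.822

log2(46396/37258) = 0.316  (Tgfb8)
log2(9053/5594) = 0.695  (Serp9)
log2(4019/5515) = -0.457  (Sox12)
log2(7155/3837) = 0.899  (Cxcl10)
log2(25117/15940) = 0.656  (Atf6)
log2(125861/25296) = 2.315  (Runx9)
log2(1488/210.4) = 2.822  (Runx5)
Runx5 is most strongly upregulated.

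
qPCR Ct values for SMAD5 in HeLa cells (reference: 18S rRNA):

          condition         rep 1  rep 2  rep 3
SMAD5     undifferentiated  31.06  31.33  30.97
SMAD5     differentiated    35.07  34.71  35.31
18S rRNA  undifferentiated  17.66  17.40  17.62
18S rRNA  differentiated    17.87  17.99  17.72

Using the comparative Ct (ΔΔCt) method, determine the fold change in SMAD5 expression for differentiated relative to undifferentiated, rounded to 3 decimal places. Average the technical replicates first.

0.082

Mean Ct: SMAD5 undifferentiated 31.120; SMAD5 differentiated 35.030; 18S rRNA undifferentiated 17.560; 18S rRNA differentiated 17.860
ΔCt(undifferentiated) = 31.120 − 17.560 = 13.560
ΔCt(differentiated) = 35.030 − 17.860 = 17.170
ΔΔCt = 17.170 − 13.560 = 3.610
Fold change = 2^(−3.610) = 0.0819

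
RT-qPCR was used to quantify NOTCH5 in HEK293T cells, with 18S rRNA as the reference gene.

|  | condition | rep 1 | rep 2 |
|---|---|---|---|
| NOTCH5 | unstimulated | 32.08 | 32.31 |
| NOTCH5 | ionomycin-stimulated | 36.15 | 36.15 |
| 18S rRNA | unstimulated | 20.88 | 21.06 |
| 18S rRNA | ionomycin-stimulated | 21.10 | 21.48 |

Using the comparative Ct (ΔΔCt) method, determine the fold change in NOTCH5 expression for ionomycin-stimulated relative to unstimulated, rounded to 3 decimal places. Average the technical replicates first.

Mean Ct: NOTCH5 unstimulated 32.195; NOTCH5 ionomycin-stimulated 36.150; 18S rRNA unstimulated 20.970; 18S rRNA ionomycin-stimulated 21.290
ΔCt(unstimulated) = 32.195 − 20.970 = 11.225
ΔCt(ionomycin-stimulated) = 36.150 − 21.290 = 14.860
ΔΔCt = 14.860 − 11.225 = 3.635
Fold change = 2^(−3.635) = 0.0805

0.080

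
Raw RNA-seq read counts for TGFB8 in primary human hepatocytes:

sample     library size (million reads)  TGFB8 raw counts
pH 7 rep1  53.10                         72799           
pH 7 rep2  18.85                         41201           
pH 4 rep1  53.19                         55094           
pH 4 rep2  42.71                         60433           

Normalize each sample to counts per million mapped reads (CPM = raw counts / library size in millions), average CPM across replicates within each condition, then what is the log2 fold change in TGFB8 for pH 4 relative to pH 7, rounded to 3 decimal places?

CPM(pH 7 rep1) = 72799 / 53.10 = 1370.9793
CPM(pH 7 rep2) = 41201 / 18.85 = 2185.7294
CPM(pH 4 rep1) = 55094 / 53.19 = 1035.7962
CPM(pH 4 rep2) = 60433 / 42.71 = 1414.9614
mean CPM(pH 7) = 1778.3544; mean CPM(pH 4) = 1225.3788
Fold change = 1225.3788 / 1778.3544 = 0.68905
log2(0.68905) = -0.5373

-0.537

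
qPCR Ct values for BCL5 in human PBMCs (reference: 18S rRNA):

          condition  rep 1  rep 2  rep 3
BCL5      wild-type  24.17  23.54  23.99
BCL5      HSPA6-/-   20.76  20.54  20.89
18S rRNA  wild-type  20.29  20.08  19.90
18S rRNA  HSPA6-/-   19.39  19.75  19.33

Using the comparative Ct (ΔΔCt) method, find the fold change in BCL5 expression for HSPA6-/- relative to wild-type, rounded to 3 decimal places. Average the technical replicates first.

Mean Ct: BCL5 wild-type 23.900; BCL5 HSPA6-/- 20.730; 18S rRNA wild-type 20.090; 18S rRNA HSPA6-/- 19.490
ΔCt(wild-type) = 23.900 − 20.090 = 3.810
ΔCt(HSPA6-/-) = 20.730 − 19.490 = 1.240
ΔΔCt = 1.240 − 3.810 = -2.570
Fold change = 2^(−(-2.570)) = 2^2.570 = 5.9381

5.938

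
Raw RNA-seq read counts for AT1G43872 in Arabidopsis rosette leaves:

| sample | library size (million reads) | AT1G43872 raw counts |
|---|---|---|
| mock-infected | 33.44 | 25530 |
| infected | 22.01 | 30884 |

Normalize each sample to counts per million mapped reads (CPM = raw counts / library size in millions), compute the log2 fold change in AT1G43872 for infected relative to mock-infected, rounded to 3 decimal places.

0.878

CPM(mock-infected) = 25530 / 33.44 = 763.4569
CPM(infected) = 30884 / 22.01 = 1403.1804
Fold change = 1403.1804 / 763.4569 = 1.83793
log2(1.83793) = 0.8781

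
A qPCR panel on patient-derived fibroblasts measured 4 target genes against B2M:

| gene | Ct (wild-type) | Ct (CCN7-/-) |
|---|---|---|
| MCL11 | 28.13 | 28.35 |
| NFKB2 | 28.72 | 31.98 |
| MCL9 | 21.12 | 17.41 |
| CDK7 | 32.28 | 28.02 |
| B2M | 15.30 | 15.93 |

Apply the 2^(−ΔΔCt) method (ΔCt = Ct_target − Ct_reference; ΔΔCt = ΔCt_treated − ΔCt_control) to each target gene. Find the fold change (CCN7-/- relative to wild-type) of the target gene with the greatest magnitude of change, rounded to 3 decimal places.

MCL11: ΔΔCt = (28.35−15.93) − (28.13−15.30) = 12.42 − 12.83 = -0.41; fold change = 2^0.41 = 1.329
NFKB2: ΔΔCt = (31.98−15.93) − (28.72−15.30) = 16.05 − 13.42 = 2.63; fold change = 2^-2.63 = 0.162
MCL9: ΔΔCt = (17.41−15.93) − (21.12−15.30) = 1.48 − 5.82 = -4.34; fold change = 2^4.34 = 20.252
CDK7: ΔΔCt = (28.02−15.93) − (32.28−15.30) = 12.09 − 16.98 = -4.89; fold change = 2^4.89 = 29.651
CDK7 has the largest |ΔΔCt| = 4.89.

29.651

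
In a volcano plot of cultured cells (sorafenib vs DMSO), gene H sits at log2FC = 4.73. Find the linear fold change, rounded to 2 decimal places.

Fold change = 2^(4.73) = 26.538

26.54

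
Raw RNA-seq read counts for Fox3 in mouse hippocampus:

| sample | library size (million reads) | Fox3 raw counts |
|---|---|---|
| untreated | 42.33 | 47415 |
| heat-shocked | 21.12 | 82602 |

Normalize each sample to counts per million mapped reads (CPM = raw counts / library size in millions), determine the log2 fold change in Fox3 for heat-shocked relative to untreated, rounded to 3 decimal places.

CPM(untreated) = 47415 / 42.33 = 1120.1276
CPM(heat-shocked) = 82602 / 21.12 = 3911.0795
Fold change = 3911.0795 / 1120.1276 = 3.49164
log2(3.49164) = 1.8039

1.804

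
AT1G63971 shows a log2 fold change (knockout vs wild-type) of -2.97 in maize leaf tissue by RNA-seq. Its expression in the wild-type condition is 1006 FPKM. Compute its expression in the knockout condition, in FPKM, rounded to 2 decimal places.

128.39

Fold change = 2^(-2.97) = 0.1276
knockout expression = 1006 × 0.1276 = 128.39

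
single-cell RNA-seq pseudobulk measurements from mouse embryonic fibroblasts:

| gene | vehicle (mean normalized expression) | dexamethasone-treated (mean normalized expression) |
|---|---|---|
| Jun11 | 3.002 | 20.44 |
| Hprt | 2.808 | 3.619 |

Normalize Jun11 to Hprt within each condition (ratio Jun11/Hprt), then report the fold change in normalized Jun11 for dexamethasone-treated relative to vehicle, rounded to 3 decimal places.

5.283

Jun11/Hprt (vehicle) = 3.002 / 2.808 = 1.0691
Jun11/Hprt (dexamethasone-treated) = 20.44 / 3.619 = 5.648
Fold change = 5.648 / 1.0691 = 5.2830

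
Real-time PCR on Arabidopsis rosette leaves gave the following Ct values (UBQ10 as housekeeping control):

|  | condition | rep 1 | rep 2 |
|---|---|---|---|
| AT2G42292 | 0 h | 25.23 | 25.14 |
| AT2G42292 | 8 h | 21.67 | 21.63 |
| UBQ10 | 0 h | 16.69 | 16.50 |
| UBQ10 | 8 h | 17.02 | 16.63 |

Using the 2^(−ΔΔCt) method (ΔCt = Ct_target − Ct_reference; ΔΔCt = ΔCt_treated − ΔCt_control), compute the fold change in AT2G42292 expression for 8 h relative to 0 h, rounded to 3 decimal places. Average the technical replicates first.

13.595

Mean Ct: AT2G42292 0 h 25.185; AT2G42292 8 h 21.650; UBQ10 0 h 16.595; UBQ10 8 h 16.825
ΔCt(0 h) = 25.185 − 16.595 = 8.590
ΔCt(8 h) = 21.650 − 16.825 = 4.825
ΔΔCt = 4.825 − 8.590 = -3.765
Fold change = 2^(−(-3.765)) = 2^3.765 = 13.5950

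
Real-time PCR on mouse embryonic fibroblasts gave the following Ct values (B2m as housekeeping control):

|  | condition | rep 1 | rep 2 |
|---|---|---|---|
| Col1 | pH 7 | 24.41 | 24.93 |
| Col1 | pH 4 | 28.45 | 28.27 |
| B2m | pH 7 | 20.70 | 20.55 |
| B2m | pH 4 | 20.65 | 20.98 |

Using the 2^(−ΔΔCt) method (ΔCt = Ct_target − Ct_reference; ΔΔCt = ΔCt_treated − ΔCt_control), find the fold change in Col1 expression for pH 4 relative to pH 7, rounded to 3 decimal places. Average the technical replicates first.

Mean Ct: Col1 pH 7 24.670; Col1 pH 4 28.360; B2m pH 7 20.625; B2m pH 4 20.815
ΔCt(pH 7) = 24.670 − 20.625 = 4.045
ΔCt(pH 4) = 28.360 − 20.815 = 7.545
ΔΔCt = 7.545 − 4.045 = 3.500
Fold change = 2^(−3.500) = 0.0884

0.088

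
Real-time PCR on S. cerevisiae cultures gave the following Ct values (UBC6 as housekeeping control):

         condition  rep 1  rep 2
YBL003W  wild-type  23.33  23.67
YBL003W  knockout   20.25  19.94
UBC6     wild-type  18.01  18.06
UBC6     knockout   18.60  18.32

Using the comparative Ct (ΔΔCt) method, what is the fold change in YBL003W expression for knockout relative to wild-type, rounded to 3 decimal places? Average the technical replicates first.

14.221

Mean Ct: YBL003W wild-type 23.500; YBL003W knockout 20.095; UBC6 wild-type 18.035; UBC6 knockout 18.460
ΔCt(wild-type) = 23.500 − 18.035 = 5.465
ΔCt(knockout) = 20.095 − 18.460 = 1.635
ΔΔCt = 1.635 − 5.465 = -3.830
Fold change = 2^(−(-3.830)) = 2^3.830 = 14.2215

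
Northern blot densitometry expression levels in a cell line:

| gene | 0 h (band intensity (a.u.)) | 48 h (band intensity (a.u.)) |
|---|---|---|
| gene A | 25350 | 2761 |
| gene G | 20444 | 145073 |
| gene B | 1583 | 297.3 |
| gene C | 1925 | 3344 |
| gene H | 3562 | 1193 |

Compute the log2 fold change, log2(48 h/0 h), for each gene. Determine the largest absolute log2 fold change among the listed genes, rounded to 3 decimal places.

3.199

log2(2761/25350) = -3.199  (gene A)
log2(145073/20444) = 2.827  (gene G)
log2(297.3/1583) = -2.413  (gene B)
log2(3344/1925) = 0.797  (gene C)
log2(1193/3562) = -1.578  (gene H)
The largest magnitude belongs to gene A.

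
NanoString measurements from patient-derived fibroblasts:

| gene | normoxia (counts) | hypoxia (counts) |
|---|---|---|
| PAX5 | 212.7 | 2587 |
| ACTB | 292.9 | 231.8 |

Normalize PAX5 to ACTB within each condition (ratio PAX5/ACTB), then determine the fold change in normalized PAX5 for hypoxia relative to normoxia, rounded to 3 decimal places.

15.369

PAX5/ACTB (normoxia) = 212.7 / 292.9 = 0.72619
PAX5/ACTB (hypoxia) = 2587 / 231.8 = 11.16
Fold change = 11.16 / 0.72619 = 15.3686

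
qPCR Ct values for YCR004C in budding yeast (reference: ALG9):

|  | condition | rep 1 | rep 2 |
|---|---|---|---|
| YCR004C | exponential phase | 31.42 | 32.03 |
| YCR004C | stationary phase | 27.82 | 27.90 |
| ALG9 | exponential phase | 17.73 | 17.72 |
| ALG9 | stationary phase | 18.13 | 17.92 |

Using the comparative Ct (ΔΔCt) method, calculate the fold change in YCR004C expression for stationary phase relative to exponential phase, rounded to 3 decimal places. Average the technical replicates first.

Mean Ct: YCR004C exponential phase 31.725; YCR004C stationary phase 27.860; ALG9 exponential phase 17.725; ALG9 stationary phase 18.025
ΔCt(exponential phase) = 31.725 − 17.725 = 14.000
ΔCt(stationary phase) = 27.860 − 18.025 = 9.835
ΔΔCt = 9.835 − 14.000 = -4.165
Fold change = 2^(−(-4.165)) = 2^4.165 = 17.9387

17.939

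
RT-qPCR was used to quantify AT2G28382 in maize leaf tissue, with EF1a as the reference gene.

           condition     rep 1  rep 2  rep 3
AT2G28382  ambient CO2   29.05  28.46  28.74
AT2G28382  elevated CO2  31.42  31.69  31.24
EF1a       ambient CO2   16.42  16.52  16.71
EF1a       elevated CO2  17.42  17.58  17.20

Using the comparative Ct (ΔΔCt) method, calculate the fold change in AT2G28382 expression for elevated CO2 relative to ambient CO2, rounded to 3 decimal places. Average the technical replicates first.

0.277

Mean Ct: AT2G28382 ambient CO2 28.750; AT2G28382 elevated CO2 31.450; EF1a ambient CO2 16.550; EF1a elevated CO2 17.400
ΔCt(ambient CO2) = 28.750 − 16.550 = 12.200
ΔCt(elevated CO2) = 31.450 − 17.400 = 14.050
ΔΔCt = 14.050 − 12.200 = 1.850
Fold change = 2^(−1.850) = 0.2774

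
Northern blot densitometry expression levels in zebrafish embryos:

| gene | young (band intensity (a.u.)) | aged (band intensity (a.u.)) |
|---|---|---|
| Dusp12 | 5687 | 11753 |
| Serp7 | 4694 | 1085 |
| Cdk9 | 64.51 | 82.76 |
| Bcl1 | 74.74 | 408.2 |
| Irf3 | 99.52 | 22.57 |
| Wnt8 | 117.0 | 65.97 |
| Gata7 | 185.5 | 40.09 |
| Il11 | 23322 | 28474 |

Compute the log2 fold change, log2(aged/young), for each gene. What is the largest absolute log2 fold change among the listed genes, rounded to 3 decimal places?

log2(11753/5687) = 1.047  (Dusp12)
log2(1085/4694) = -2.113  (Serp7)
log2(82.76/64.51) = 0.359  (Cdk9)
log2(408.2/74.74) = 2.449  (Bcl1)
log2(22.57/99.52) = -2.141  (Irf3)
log2(65.97/117.0) = -0.827  (Wnt8)
log2(40.09/185.5) = -2.210  (Gata7)
log2(28474/23322) = 0.288  (Il11)
The largest magnitude belongs to Bcl1.

2.449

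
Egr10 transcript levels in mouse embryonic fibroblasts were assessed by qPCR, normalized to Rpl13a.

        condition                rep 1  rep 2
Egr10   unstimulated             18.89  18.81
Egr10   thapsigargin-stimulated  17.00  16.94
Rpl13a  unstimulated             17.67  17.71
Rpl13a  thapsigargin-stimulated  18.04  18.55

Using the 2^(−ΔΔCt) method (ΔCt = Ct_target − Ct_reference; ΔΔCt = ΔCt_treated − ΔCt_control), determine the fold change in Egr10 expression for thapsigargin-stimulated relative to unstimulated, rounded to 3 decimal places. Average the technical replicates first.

Mean Ct: Egr10 unstimulated 18.850; Egr10 thapsigargin-stimulated 16.970; Rpl13a unstimulated 17.690; Rpl13a thapsigargin-stimulated 18.295
ΔCt(unstimulated) = 18.850 − 17.690 = 1.160
ΔCt(thapsigargin-stimulated) = 16.970 − 18.295 = -1.325
ΔΔCt = -1.325 − 1.160 = -2.485
Fold change = 2^(−(-2.485)) = 2^2.485 = 5.5983

5.598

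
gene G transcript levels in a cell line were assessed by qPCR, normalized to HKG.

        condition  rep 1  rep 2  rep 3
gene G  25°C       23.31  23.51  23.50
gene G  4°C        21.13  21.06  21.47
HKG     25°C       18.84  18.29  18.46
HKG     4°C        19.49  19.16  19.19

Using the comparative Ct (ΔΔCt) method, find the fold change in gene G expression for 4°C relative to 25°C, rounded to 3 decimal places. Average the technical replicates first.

7.835

Mean Ct: gene G 25°C 23.440; gene G 4°C 21.220; HKG 25°C 18.530; HKG 4°C 19.280
ΔCt(25°C) = 23.440 − 18.530 = 4.910
ΔCt(4°C) = 21.220 − 19.280 = 1.940
ΔΔCt = 1.940 − 4.910 = -2.970
Fold change = 2^(−(-2.970)) = 2^2.970 = 7.8354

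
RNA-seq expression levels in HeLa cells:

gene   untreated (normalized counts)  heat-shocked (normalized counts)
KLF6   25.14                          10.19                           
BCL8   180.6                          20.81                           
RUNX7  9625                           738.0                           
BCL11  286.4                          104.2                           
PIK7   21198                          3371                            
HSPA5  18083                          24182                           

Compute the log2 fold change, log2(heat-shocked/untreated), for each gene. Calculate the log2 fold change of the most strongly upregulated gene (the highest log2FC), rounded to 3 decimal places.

log2(10.19/25.14) = -1.303  (KLF6)
log2(20.81/180.6) = -3.117  (BCL8)
log2(738.0/9625) = -3.705  (RUNX7)
log2(104.2/286.4) = -1.459  (BCL11)
log2(3371/21198) = -2.653  (PIK7)
log2(24182/18083) = 0.419  (HSPA5)
HSPA5 is most strongly upregulated.

0.419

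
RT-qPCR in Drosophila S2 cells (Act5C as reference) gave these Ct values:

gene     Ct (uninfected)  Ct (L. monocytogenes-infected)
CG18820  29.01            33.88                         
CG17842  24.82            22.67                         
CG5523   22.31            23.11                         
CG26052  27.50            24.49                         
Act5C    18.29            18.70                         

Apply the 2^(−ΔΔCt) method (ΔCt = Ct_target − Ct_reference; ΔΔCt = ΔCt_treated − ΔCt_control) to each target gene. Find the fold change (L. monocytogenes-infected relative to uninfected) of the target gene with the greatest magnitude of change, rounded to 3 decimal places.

CG18820: ΔΔCt = (33.88−18.70) − (29.01−18.29) = 15.18 − 10.72 = 4.46; fold change = 2^-4.46 = 0.045
CG17842: ΔΔCt = (22.67−18.70) − (24.82−18.29) = 3.97 − 6.53 = -2.56; fold change = 2^2.56 = 5.897
CG5523: ΔΔCt = (23.11−18.70) − (22.31−18.29) = 4.41 − 4.02 = 0.39; fold change = 2^-0.39 = 0.763
CG26052: ΔΔCt = (24.49−18.70) − (27.50−18.29) = 5.79 − 9.21 = -3.42; fold change = 2^3.42 = 10.703
CG18820 has the largest |ΔΔCt| = 4.46.

0.045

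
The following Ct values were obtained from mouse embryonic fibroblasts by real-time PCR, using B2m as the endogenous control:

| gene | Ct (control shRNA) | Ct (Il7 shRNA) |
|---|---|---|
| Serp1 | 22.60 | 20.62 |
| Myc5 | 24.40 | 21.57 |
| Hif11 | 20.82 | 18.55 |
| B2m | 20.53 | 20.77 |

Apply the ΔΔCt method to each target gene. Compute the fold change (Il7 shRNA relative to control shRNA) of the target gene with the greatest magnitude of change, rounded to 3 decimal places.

8.398

Serp1: ΔΔCt = (20.62−20.77) − (22.60−20.53) = -0.15 − 2.07 = -2.22; fold change = 2^2.22 = 4.659
Myc5: ΔΔCt = (21.57−20.77) − (24.40−20.53) = 0.80 − 3.87 = -3.07; fold change = 2^3.07 = 8.398
Hif11: ΔΔCt = (18.55−20.77) − (20.82−20.53) = -2.22 − 0.29 = -2.51; fold change = 2^2.51 = 5.696
Myc5 has the largest |ΔΔCt| = 3.07.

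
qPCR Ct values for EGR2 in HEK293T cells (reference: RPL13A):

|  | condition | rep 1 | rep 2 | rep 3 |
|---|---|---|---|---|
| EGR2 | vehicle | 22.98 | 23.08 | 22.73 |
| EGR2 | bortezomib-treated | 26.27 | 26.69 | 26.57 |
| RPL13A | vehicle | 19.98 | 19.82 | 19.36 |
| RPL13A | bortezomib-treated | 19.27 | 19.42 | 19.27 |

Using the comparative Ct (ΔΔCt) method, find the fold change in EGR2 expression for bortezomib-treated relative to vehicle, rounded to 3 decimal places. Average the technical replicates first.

0.063

Mean Ct: EGR2 vehicle 22.930; EGR2 bortezomib-treated 26.510; RPL13A vehicle 19.720; RPL13A bortezomib-treated 19.320
ΔCt(vehicle) = 22.930 − 19.720 = 3.210
ΔCt(bortezomib-treated) = 26.510 − 19.320 = 7.190
ΔΔCt = 7.190 − 3.210 = 3.980
Fold change = 2^(−3.980) = 0.0634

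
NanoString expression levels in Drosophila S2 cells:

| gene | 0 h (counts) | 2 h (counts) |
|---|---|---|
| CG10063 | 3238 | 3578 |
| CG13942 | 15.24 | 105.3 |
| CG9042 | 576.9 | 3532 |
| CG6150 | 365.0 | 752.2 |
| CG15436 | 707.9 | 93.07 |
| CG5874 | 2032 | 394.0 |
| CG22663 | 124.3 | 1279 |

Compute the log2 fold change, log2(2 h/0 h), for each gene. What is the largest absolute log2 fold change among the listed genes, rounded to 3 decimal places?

log2(3578/3238) = 0.144  (CG10063)
log2(105.3/15.24) = 2.789  (CG13942)
log2(3532/576.9) = 2.614  (CG9042)
log2(752.2/365.0) = 1.043  (CG6150)
log2(93.07/707.9) = -2.927  (CG15436)
log2(394.0/2032) = -2.367  (CG5874)
log2(1279/124.3) = 3.363  (CG22663)
The largest magnitude belongs to CG22663.

3.363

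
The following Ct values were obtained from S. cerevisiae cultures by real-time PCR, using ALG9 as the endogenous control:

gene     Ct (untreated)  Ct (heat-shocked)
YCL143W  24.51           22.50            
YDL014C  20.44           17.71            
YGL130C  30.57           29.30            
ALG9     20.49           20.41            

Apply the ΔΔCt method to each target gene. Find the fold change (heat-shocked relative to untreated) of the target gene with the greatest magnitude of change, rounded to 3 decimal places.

YCL143W: ΔΔCt = (22.50−20.41) − (24.51−20.49) = 2.09 − 4.02 = -1.93; fold change = 2^1.93 = 3.811
YDL014C: ΔΔCt = (17.71−20.41) − (20.44−20.49) = -2.70 − (-0.05) = -2.65; fold change = 2^2.65 = 6.277
YGL130C: ΔΔCt = (29.30−20.41) − (30.57−20.49) = 8.89 − 10.08 = -1.19; fold change = 2^1.19 = 2.282
YDL014C has the largest |ΔΔCt| = 2.65.

6.277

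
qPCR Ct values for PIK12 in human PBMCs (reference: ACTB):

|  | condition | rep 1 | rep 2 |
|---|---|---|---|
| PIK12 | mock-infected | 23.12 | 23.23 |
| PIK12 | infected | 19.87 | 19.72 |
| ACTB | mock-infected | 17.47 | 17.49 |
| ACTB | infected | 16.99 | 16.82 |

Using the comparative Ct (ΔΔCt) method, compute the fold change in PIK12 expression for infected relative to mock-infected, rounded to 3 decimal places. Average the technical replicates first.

Mean Ct: PIK12 mock-infected 23.175; PIK12 infected 19.795; ACTB mock-infected 17.480; ACTB infected 16.905
ΔCt(mock-infected) = 23.175 − 17.480 = 5.695
ΔCt(infected) = 19.795 − 16.905 = 2.890
ΔΔCt = 2.890 − 5.695 = -2.805
Fold change = 2^(−(-2.805)) = 2^2.805 = 6.9886

6.989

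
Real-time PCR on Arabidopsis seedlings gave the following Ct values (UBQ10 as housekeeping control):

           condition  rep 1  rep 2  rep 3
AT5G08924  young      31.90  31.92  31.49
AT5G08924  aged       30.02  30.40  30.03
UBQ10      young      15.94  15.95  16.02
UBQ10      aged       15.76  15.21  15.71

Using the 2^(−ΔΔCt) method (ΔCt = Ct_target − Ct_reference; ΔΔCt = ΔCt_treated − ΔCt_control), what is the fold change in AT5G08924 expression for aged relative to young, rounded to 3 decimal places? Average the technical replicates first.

Mean Ct: AT5G08924 young 31.770; AT5G08924 aged 30.150; UBQ10 young 15.970; UBQ10 aged 15.560
ΔCt(young) = 31.770 − 15.970 = 15.800
ΔCt(aged) = 30.150 − 15.560 = 14.590
ΔΔCt = 14.590 − 15.800 = -1.210
Fold change = 2^(−(-1.210)) = 2^1.210 = 2.3134

2.313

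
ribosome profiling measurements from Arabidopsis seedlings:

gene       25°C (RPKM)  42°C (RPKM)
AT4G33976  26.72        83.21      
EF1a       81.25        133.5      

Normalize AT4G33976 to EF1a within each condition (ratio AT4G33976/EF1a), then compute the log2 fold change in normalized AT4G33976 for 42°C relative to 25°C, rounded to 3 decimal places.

AT4G33976/EF1a (25°C) = 26.72 / 81.25 = 0.32886
AT4G33976/EF1a (42°C) = 83.21 / 133.5 = 0.6233
Fold change = 0.6233 / 0.32886 = 1.8953
log2(1.8953) = 0.9224

0.922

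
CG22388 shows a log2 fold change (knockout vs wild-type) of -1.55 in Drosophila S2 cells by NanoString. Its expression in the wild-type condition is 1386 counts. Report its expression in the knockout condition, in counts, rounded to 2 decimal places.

Fold change = 2^(-1.55) = 0.3415
knockout expression = 1386 × 0.3415 = 473.33

473.33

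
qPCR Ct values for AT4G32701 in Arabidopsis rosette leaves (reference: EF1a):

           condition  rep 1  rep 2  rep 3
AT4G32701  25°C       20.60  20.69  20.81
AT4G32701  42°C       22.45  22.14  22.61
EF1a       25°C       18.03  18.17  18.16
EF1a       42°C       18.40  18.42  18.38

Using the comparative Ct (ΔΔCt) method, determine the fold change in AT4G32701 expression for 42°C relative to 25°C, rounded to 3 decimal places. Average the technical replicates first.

Mean Ct: AT4G32701 25°C 20.700; AT4G32701 42°C 22.400; EF1a 25°C 18.120; EF1a 42°C 18.400
ΔCt(25°C) = 20.700 − 18.120 = 2.580
ΔCt(42°C) = 22.400 − 18.400 = 4.000
ΔΔCt = 4.000 − 2.580 = 1.420
Fold change = 2^(−1.420) = 0.3737

0.374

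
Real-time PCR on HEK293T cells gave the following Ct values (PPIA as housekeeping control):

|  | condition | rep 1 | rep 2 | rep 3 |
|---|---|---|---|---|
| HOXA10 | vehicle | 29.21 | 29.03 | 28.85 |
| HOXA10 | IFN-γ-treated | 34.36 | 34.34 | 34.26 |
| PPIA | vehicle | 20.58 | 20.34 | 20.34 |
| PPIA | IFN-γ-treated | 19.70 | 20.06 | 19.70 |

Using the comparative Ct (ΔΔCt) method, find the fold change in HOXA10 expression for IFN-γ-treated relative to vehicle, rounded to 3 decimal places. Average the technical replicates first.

0.017

Mean Ct: HOXA10 vehicle 29.030; HOXA10 IFN-γ-treated 34.320; PPIA vehicle 20.420; PPIA IFN-γ-treated 19.820
ΔCt(vehicle) = 29.030 − 20.420 = 8.610
ΔCt(IFN-γ-treated) = 34.320 − 19.820 = 14.500
ΔΔCt = 14.500 − 8.610 = 5.890
Fold change = 2^(−5.890) = 0.0169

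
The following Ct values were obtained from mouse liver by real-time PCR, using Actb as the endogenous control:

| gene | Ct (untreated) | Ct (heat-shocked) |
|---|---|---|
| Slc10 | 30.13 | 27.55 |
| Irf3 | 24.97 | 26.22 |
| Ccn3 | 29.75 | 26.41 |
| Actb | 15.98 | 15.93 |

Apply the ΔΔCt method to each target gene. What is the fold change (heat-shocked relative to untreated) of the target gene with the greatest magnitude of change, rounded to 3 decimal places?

9.781

Slc10: ΔΔCt = (27.55−15.93) − (30.13−15.98) = 11.62 − 14.15 = -2.53; fold change = 2^2.53 = 5.776
Irf3: ΔΔCt = (26.22−15.93) − (24.97−15.98) = 10.29 − 8.99 = 1.30; fold change = 2^-1.30 = 0.406
Ccn3: ΔΔCt = (26.41−15.93) − (29.75−15.98) = 10.48 − 13.77 = -3.29; fold change = 2^3.29 = 9.781
Ccn3 has the largest |ΔΔCt| = 3.29.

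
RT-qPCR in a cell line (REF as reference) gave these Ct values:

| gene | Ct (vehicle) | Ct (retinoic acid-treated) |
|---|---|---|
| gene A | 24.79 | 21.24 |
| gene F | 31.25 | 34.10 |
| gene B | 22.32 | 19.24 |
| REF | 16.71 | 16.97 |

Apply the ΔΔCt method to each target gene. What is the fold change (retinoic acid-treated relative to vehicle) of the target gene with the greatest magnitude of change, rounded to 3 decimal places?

14.026

gene A: ΔΔCt = (21.24−16.97) − (24.79−16.71) = 4.27 − 8.08 = -3.81; fold change = 2^3.81 = 14.026
gene F: ΔΔCt = (34.10−16.97) − (31.25−16.71) = 17.13 − 14.54 = 2.59; fold change = 2^-2.59 = 0.166
gene B: ΔΔCt = (19.24−16.97) − (22.32−16.71) = 2.27 − 5.61 = -3.34; fold change = 2^3.34 = 10.126
gene A has the largest |ΔΔCt| = 3.81.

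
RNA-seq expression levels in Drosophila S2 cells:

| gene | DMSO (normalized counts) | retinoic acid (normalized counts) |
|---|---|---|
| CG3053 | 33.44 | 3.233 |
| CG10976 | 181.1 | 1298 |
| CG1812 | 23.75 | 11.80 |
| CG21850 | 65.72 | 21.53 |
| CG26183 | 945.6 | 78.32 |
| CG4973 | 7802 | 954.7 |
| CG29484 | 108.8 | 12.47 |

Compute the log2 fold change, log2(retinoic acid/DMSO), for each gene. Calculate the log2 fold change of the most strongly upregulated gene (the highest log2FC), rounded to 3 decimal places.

log2(3.233/33.44) = -3.371  (CG3053)
log2(1298/181.1) = 2.841  (CG10976)
log2(11.80/23.75) = -1.009  (CG1812)
log2(21.53/65.72) = -1.610  (CG21850)
log2(78.32/945.6) = -3.594  (CG26183)
log2(954.7/7802) = -3.031  (CG4973)
log2(12.47/108.8) = -3.125  (CG29484)
CG10976 is most strongly upregulated.

2.841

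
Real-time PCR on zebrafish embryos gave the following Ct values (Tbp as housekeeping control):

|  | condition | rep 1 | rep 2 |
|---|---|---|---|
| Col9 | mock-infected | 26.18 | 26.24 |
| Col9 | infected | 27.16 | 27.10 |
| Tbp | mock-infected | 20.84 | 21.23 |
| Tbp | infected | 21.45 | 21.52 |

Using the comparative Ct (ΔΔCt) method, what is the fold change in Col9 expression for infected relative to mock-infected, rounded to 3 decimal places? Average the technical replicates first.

0.722

Mean Ct: Col9 mock-infected 26.210; Col9 infected 27.130; Tbp mock-infected 21.035; Tbp infected 21.485
ΔCt(mock-infected) = 26.210 − 21.035 = 5.175
ΔCt(infected) = 27.130 − 21.485 = 5.645
ΔΔCt = 5.645 − 5.175 = 0.470
Fold change = 2^(−0.470) = 0.7220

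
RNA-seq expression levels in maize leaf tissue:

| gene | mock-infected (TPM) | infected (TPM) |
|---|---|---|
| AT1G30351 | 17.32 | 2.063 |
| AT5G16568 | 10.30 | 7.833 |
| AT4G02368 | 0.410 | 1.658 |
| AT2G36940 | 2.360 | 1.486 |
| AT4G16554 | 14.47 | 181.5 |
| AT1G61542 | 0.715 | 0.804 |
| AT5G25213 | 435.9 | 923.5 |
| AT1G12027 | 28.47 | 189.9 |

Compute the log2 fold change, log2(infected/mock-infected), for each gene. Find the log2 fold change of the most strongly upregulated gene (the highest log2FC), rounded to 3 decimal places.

3.649

log2(2.063/17.32) = -3.070  (AT1G30351)
log2(7.833/10.30) = -0.395  (AT5G16568)
log2(1.658/0.410) = 2.016  (AT4G02368)
log2(1.486/2.360) = -0.667  (AT2G36940)
log2(181.5/14.47) = 3.649  (AT4G16554)
log2(0.804/0.715) = 0.169  (AT1G61542)
log2(923.5/435.9) = 1.083  (AT5G25213)
log2(189.9/28.47) = 2.738  (AT1G12027)
AT4G16554 is most strongly upregulated.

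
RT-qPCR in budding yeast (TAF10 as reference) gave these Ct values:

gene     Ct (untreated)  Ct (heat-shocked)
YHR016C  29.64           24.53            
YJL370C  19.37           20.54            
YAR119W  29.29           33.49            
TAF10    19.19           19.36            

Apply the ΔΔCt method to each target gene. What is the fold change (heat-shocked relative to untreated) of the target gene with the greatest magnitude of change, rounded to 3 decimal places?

YHR016C: ΔΔCt = (24.53−19.36) − (29.64−19.19) = 5.17 − 10.45 = -5.28; fold change = 2^5.28 = 38.854
YJL370C: ΔΔCt = (20.54−19.36) − (19.37−19.19) = 1.18 − 0.18 = 1.00; fold change = 2^-1.00 = 0.500
YAR119W: ΔΔCt = (33.49−19.36) − (29.29−19.19) = 14.13 − 10.10 = 4.03; fold change = 2^-4.03 = 0.061
YHR016C has the largest |ΔΔCt| = 5.28.

38.854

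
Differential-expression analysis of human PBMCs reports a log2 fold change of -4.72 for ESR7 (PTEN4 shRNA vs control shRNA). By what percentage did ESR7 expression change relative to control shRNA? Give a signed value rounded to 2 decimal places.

-96.21%

Fold change = 2^(-4.72) = 0.0379
Percent change = (FC − 1) × 100% = (0.0379 − 1) × 100 = -96.21%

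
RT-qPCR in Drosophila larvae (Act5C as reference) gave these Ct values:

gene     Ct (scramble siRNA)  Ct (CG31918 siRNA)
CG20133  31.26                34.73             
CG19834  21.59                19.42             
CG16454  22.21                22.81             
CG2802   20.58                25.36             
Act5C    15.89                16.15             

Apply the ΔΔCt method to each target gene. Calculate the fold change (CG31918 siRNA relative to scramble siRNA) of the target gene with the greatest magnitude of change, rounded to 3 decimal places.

CG20133: ΔΔCt = (34.73−16.15) − (31.26−15.89) = 18.58 − 15.37 = 3.21; fold change = 2^-3.21 = 0.108
CG19834: ΔΔCt = (19.42−16.15) − (21.59−15.89) = 3.27 − 5.70 = -2.43; fold change = 2^2.43 = 5.389
CG16454: ΔΔCt = (22.81−16.15) − (22.21−15.89) = 6.66 − 6.32 = 0.34; fold change = 2^-0.34 = 0.790
CG2802: ΔΔCt = (25.36−16.15) − (20.58−15.89) = 9.21 − 4.69 = 4.52; fold change = 2^-4.52 = 0.044
CG2802 has the largest |ΔΔCt| = 4.52.

0.044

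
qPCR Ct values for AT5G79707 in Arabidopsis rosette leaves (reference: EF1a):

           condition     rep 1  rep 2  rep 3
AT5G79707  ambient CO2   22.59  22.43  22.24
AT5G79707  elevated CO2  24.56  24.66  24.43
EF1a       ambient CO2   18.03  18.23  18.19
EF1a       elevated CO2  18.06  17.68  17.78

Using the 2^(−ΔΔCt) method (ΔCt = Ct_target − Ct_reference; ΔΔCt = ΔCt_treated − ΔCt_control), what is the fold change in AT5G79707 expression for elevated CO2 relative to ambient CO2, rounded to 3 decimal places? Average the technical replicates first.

Mean Ct: AT5G79707 ambient CO2 22.420; AT5G79707 elevated CO2 24.550; EF1a ambient CO2 18.150; EF1a elevated CO2 17.840
ΔCt(ambient CO2) = 22.420 − 18.150 = 4.270
ΔCt(elevated CO2) = 24.550 − 17.840 = 6.710
ΔΔCt = 6.710 − 4.270 = 2.440
Fold change = 2^(−2.440) = 0.1843

0.184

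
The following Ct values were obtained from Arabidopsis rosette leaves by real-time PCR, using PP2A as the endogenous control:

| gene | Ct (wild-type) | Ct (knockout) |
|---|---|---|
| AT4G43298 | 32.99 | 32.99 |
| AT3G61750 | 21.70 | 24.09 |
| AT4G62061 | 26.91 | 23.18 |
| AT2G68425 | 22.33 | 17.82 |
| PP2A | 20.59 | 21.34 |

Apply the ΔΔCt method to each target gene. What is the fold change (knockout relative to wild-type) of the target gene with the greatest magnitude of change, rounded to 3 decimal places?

38.319

AT4G43298: ΔΔCt = (32.99−21.34) − (32.99−20.59) = 11.65 − 12.40 = -0.75; fold change = 2^0.75 = 1.682
AT3G61750: ΔΔCt = (24.09−21.34) − (21.70−20.59) = 2.75 − 1.11 = 1.64; fold change = 2^-1.64 = 0.321
AT4G62061: ΔΔCt = (23.18−21.34) − (26.91−20.59) = 1.84 − 6.32 = -4.48; fold change = 2^4.48 = 22.316
AT2G68425: ΔΔCt = (17.82−21.34) − (22.33−20.59) = -3.52 − 1.74 = -5.26; fold change = 2^5.26 = 38.319
AT2G68425 has the largest |ΔΔCt| = 5.26.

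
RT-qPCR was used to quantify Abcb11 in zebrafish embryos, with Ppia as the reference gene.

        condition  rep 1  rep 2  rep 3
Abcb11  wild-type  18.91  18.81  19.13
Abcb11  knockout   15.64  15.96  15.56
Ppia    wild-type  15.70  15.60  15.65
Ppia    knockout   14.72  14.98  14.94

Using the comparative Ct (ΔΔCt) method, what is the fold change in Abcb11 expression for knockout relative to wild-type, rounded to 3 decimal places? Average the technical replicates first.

Mean Ct: Abcb11 wild-type 18.950; Abcb11 knockout 15.720; Ppia wild-type 15.650; Ppia knockout 14.880
ΔCt(wild-type) = 18.950 − 15.650 = 3.300
ΔCt(knockout) = 15.720 − 14.880 = 0.840
ΔΔCt = 0.840 − 3.300 = -2.460
Fold change = 2^(−(-2.460)) = 2^2.460 = 5.5022

5.502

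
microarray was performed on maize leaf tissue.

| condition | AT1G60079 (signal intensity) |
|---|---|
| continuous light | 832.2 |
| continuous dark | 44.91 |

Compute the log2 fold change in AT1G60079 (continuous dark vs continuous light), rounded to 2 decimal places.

Fold change = 44.91 / 832.2 = 0.0540
log2(0.0540) = -4.212

-4.21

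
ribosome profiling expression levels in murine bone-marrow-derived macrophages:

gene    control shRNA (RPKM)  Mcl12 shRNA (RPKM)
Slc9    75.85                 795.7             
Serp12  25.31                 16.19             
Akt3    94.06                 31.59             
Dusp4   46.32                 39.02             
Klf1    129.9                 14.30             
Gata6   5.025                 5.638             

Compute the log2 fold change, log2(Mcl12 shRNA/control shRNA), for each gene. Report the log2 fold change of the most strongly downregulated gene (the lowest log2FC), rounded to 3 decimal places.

log2(795.7/75.85) = 3.391  (Slc9)
log2(16.19/25.31) = -0.645  (Serp12)
log2(31.59/94.06) = -1.574  (Akt3)
log2(39.02/46.32) = -0.247  (Dusp4)
log2(14.30/129.9) = -3.183  (Klf1)
log2(5.638/5.025) = 0.166  (Gata6)
Klf1 is most strongly downregulated.

-3.183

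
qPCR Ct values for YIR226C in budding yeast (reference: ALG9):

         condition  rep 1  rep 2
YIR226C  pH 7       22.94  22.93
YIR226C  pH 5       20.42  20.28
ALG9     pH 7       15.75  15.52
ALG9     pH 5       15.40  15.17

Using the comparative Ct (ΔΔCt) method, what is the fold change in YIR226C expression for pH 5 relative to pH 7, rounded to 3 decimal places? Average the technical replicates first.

4.708

Mean Ct: YIR226C pH 7 22.935; YIR226C pH 5 20.350; ALG9 pH 7 15.635; ALG9 pH 5 15.285
ΔCt(pH 7) = 22.935 − 15.635 = 7.300
ΔCt(pH 5) = 20.350 − 15.285 = 5.065
ΔΔCt = 5.065 − 7.300 = -2.235
Fold change = 2^(−(-2.235)) = 2^2.235 = 4.7076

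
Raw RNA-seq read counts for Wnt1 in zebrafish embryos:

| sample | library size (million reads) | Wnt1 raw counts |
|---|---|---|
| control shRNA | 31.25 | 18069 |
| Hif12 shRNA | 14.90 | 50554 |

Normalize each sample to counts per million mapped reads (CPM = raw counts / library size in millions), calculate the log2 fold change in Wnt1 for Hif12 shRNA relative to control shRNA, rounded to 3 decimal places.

2.553

CPM(control shRNA) = 18069 / 31.25 = 578.2080
CPM(Hif12 shRNA) = 50554 / 14.90 = 3392.8859
Fold change = 3392.8859 / 578.2080 = 5.86793
log2(5.86793) = 2.5529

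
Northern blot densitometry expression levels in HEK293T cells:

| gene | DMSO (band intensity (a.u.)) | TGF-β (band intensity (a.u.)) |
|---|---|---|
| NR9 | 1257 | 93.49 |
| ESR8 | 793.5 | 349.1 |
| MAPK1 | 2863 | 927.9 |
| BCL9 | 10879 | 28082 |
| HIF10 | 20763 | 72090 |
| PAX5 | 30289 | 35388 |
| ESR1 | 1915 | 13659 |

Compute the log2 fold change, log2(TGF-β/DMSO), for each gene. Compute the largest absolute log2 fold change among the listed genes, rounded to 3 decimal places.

3.749

log2(93.49/1257) = -3.749  (NR9)
log2(349.1/793.5) = -1.185  (ESR8)
log2(927.9/2863) = -1.625  (MAPK1)
log2(28082/10879) = 1.368  (BCL9)
log2(72090/20763) = 1.796  (HIF10)
log2(35388/30289) = 0.224  (PAX5)
log2(13659/1915) = 2.834  (ESR1)
The largest magnitude belongs to NR9.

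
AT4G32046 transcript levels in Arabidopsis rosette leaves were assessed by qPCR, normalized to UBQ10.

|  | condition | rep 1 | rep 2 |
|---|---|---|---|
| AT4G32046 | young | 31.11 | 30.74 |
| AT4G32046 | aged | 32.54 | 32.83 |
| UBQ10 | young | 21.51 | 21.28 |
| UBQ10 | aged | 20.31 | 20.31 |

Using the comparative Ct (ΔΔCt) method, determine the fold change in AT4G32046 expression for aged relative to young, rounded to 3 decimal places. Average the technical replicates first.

Mean Ct: AT4G32046 young 30.925; AT4G32046 aged 32.685; UBQ10 young 21.395; UBQ10 aged 20.310
ΔCt(young) = 30.925 − 21.395 = 9.530
ΔCt(aged) = 32.685 − 20.310 = 12.375
ΔΔCt = 12.375 − 9.530 = 2.845
Fold change = 2^(−2.845) = 0.1392

0.139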